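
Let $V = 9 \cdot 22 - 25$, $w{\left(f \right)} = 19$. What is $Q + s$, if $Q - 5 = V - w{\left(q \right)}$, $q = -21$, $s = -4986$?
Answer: $-4827$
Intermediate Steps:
$V = 173$ ($V = 198 - 25 = 173$)
$Q = 159$ ($Q = 5 + \left(173 - 19\right) = 5 + 154 = 159$)
$Q + s = 159 - 4986 = -4827$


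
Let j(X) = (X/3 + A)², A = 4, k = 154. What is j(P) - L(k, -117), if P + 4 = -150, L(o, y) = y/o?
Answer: 3106309/1386 ≈ 2241.2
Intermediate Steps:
P = -154 (P = -4 - 150 = -154)
j(X) = (4 + X/3)² (j(X) = (X/3 + 4)² = (4 + X/3)²)
j(P) - L(k, -117) = (12 - 154)²/9 - (-117)/154 = (⅑)*(-142)² - (-117)/154 = (⅑)*20164 - 1*(-117/154) = 20164/9 + 117/154 = 3106309/1386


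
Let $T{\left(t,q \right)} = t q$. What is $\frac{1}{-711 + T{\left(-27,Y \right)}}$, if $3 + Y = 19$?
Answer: $- \frac{1}{1143} \approx -0.00087489$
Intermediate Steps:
$Y = 16$ ($Y = -3 + 19 = 16$)
$T{\left(t,q \right)} = q t$
$\frac{1}{-711 + T{\left(-27,Y \right)}} = \frac{1}{-711 + 16 \left(-27\right)} = \frac{1}{-711 - 432} = \frac{1}{-1143} = - \frac{1}{1143}$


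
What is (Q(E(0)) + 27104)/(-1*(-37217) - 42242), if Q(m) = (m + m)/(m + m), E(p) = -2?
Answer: -1807/335 ≈ -5.3940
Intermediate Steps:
Q(m) = 1 (Q(m) = (2*m)/((2*m)) = (2*m)*(1/(2*m)) = 1)
(Q(E(0)) + 27104)/(-1*(-37217) - 42242) = (1 + 27104)/(-1*(-37217) - 42242) = 27105/(37217 - 42242) = 27105/(-5025) = 27105*(-1/5025) = -1807/335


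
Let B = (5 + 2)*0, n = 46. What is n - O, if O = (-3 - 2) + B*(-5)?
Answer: 51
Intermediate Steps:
B = 0 (B = 7*0 = 0)
O = -5 (O = (-3 - 2) + 0*(-5) = -5 + 0 = -5)
n - O = 46 - 1*(-5) = 46 + 5 = 51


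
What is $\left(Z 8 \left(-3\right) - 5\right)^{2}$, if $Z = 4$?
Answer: $10201$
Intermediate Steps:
$\left(Z 8 \left(-3\right) - 5\right)^{2} = \left(4 \cdot 8 \left(-3\right) - 5\right)^{2} = \left(4 \left(-24\right) - 5\right)^{2} = \left(-96 - 5\right)^{2} = \left(-101\right)^{2} = 10201$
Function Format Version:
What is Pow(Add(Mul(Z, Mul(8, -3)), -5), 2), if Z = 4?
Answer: 10201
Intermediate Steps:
Pow(Add(Mul(Z, Mul(8, -3)), -5), 2) = Pow(Add(Mul(4, Mul(8, -3)), -5), 2) = Pow(Add(Mul(4, -24), -5), 2) = Pow(Add(-96, -5), 2) = Pow(-101, 2) = 10201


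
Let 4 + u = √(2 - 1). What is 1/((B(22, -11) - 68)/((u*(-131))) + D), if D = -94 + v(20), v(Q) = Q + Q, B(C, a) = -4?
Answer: -131/7098 ≈ -0.018456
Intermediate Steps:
u = -3 (u = -4 + √(2 - 1) = -4 + √1 = -4 + 1 = -3)
v(Q) = 2*Q
D = -54 (D = -94 + 2*20 = -94 + 40 = -54)
1/((B(22, -11) - 68)/((u*(-131))) + D) = 1/((-4 - 68)/((-3*(-131))) - 54) = 1/(-72/393 - 54) = 1/(-72*1/393 - 54) = 1/(-24/131 - 54) = 1/(-7098/131) = -131/7098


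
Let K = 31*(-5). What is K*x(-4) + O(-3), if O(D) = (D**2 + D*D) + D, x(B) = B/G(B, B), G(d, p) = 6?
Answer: 355/3 ≈ 118.33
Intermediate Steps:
x(B) = B/6
O(D) = D + 2*D**2 (O(D) = (D**2 + D**2) + D = 2*D**2 + D = D + 2*D**2)
K = -155
K*x(-4) + O(-3) = -155*(-4)/6 - 3*(1 + 2*(-3)) = -155*(-2/3) - 3*(1 - 6) = 310/3 - 3*(-5) = 310/3 + 15 = 355/3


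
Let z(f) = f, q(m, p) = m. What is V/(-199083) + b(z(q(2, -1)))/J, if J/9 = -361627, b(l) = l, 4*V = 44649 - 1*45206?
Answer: 603747829/863925456492 ≈ 0.00069884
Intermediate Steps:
V = -557/4 (V = (44649 - 1*45206)/4 = (44649 - 45206)/4 = (1/4)*(-557) = -557/4 ≈ -139.25)
J = -3254643 (J = 9*(-361627) = -3254643)
V/(-199083) + b(z(q(2, -1)))/J = -557/4/(-199083) + 2/(-3254643) = -557/4*(-1/199083) + 2*(-1/3254643) = 557/796332 - 2/3254643 = 603747829/863925456492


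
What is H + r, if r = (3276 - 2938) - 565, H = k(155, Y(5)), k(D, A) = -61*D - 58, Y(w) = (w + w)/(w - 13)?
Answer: -9740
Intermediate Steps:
Y(w) = 2*w/(-13 + w) (Y(w) = (2*w)/(-13 + w) = 2*w/(-13 + w))
k(D, A) = -58 - 61*D
H = -9513 (H = -58 - 61*155 = -58 - 9455 = -9513)
r = -227 (r = 338 - 565 = -227)
H + r = -9513 - 227 = -9740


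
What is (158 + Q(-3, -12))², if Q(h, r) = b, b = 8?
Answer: 27556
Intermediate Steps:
Q(h, r) = 8
(158 + Q(-3, -12))² = (158 + 8)² = 166² = 27556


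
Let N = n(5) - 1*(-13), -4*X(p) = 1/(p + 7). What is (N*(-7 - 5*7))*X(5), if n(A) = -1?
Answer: 21/2 ≈ 10.500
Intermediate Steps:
X(p) = -1/(4*(7 + p)) (X(p) = -1/(4*(p + 7)) = -1/(4*(7 + p)))
N = 12 (N = -1 - 1*(-13) = -1 + 13 = 12)
(N*(-7 - 5*7))*X(5) = (12*(-7 - 5*7))*(-1/(28 + 4*5)) = (12*(-7 - 1*35))*(-1/(28 + 20)) = (12*(-7 - 35))*(-1/48) = (12*(-42))*(-1*1/48) = -504*(-1/48) = 21/2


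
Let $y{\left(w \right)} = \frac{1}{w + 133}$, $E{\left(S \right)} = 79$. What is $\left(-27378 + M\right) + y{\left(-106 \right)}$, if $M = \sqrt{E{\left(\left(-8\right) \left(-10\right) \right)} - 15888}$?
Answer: $- \frac{739205}{27} + i \sqrt{15809} \approx -27378.0 + 125.73 i$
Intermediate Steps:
$M = i \sqrt{15809}$ ($M = \sqrt{79 - 15888} = \sqrt{-15809} = i \sqrt{15809} \approx 125.73 i$)
$y{\left(w \right)} = \frac{1}{133 + w}$
$\left(-27378 + M\right) + y{\left(-106 \right)} = \left(-27378 + i \sqrt{15809}\right) + \frac{1}{133 - 106} = \left(-27378 + i \sqrt{15809}\right) + \frac{1}{27} = - \frac{739205}{27} + i \sqrt{15809}$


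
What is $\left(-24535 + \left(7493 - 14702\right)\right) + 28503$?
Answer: $-3241$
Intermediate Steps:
$\left(-24535 + \left(7493 - 14702\right)\right) + 28503 = \left(-24535 - 7209\right) + 28503 = -31744 + 28503 = -3241$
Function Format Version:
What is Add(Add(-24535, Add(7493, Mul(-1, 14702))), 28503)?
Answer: -3241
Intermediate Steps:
Add(Add(-24535, Add(7493, Mul(-1, 14702))), 28503) = Add(Add(-24535, Add(7493, -14702)), 28503) = Add(Add(-24535, -7209), 28503) = Add(-31744, 28503) = -3241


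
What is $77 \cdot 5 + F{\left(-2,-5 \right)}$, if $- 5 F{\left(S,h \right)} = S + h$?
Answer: $\frac{1932}{5} \approx 386.4$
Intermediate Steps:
$F{\left(S,h \right)} = - \frac{S}{5} - \frac{h}{5}$ ($F{\left(S,h \right)} = - \frac{S + h}{5} = - \frac{S}{5} - \frac{h}{5}$)
$77 \cdot 5 + F{\left(-2,-5 \right)} = 77 \cdot 5 - - \frac{7}{5} = 385 + \left(\frac{2}{5} + 1\right) = 385 + \frac{7}{5} = \frac{1932}{5}$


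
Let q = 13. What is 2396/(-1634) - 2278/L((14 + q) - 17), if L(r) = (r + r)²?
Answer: -1170163/163400 ≈ -7.1613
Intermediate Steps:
L(r) = 4*r² (L(r) = (2*r)² = 4*r²)
2396/(-1634) - 2278/L((14 + q) - 17) = 2396/(-1634) - 2278*1/(4*((14 + 13) - 17)²) = 2396*(-1/1634) - 2278*1/(4*(27 - 17)²) = -1198/817 - 2278/(4*10²) = -1198/817 - 2278/(4*100) = -1198/817 - 2278/400 = -1198/817 - 2278*1/400 = -1198/817 - 1139/200 = -1170163/163400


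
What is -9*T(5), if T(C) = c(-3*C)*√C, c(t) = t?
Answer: 135*√5 ≈ 301.87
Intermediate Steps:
T(C) = -3*C^(3/2) (T(C) = (-3*C)*√C = -3*C^(3/2))
-9*T(5) = -(-27)*5^(3/2) = -(-27)*5*√5 = -(-135)*√5 = 135*√5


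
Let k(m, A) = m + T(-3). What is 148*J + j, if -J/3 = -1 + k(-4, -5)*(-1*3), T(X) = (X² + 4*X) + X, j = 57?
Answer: -12819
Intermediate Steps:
T(X) = X² + 5*X
k(m, A) = -6 + m (k(m, A) = m - 3*(5 - 3) = m - 3*2 = m - 6 = -6 + m)
J = -87 (J = -3*(-1 + (-6 - 4)*(-1*3)) = -3*(-1 - 10*(-3)) = -3*(-1 + 30) = -3*29 = -87)
148*J + j = 148*(-87) + 57 = -12876 + 57 = -12819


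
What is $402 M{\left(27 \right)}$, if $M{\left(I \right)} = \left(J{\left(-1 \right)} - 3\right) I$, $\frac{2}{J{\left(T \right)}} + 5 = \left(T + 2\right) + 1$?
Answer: $-39798$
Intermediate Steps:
$J{\left(T \right)} = \frac{2}{-2 + T}$ ($J{\left(T \right)} = \frac{2}{-5 + \left(\left(T + 2\right) + 1\right)} = \frac{2}{-5 + \left(\left(2 + T\right) + 1\right)} = \frac{2}{-5 + \left(3 + T\right)} = \frac{2}{-2 + T}$)
$M{\left(I \right)} = - \frac{11 I}{3}$ ($M{\left(I \right)} = \left(\frac{2}{-2 - 1} - 3\right) I = \left(\frac{2}{-3} - 3\right) I = \left(2 \left(- \frac{1}{3}\right) - 3\right) I = \left(- \frac{2}{3} - 3\right) I = - \frac{11 I}{3}$)
$402 M{\left(27 \right)} = 402 \left(\left(- \frac{11}{3}\right) 27\right) = 402 \left(-99\right) = -39798$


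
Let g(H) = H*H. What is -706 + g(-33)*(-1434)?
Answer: -1562332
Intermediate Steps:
g(H) = H²
-706 + g(-33)*(-1434) = -706 + (-33)²*(-1434) = -706 + 1089*(-1434) = -706 - 1561626 = -1562332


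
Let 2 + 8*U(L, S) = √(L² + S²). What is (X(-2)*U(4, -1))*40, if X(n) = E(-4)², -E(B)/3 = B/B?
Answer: -90 + 45*√17 ≈ 95.540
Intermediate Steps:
E(B) = -3 (E(B) = -3*B/B = -3*1 = -3)
X(n) = 9 (X(n) = (-3)² = 9)
U(L, S) = -¼ + √(L² + S²)/8
(X(-2)*U(4, -1))*40 = (9*(-¼ + √(4² + (-1)²)/8))*40 = (9*(-¼ + √(16 + 1)/8))*40 = (9*(-¼ + √17/8))*40 = (-9/4 + 9*√17/8)*40 = -90 + 45*√17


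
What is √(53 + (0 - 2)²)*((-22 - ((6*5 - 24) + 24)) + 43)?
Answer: -9*√57 ≈ -67.948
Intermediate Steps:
√(53 + (0 - 2)²)*((-22 - ((6*5 - 24) + 24)) + 43) = √(53 + (-2)²)*((-22 - ((30 - 24) + 24)) + 43) = √(53 + 4)*((-22 - (6 + 24)) + 43) = √57*((-22 - 1*30) + 43) = √57*((-22 - 30) + 43) = √57*(-52 + 43) = √57*(-9) = -9*√57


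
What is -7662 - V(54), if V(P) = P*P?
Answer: -10578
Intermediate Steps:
V(P) = P²
-7662 - V(54) = -7662 - 1*54² = -7662 - 1*2916 = -7662 - 2916 = -10578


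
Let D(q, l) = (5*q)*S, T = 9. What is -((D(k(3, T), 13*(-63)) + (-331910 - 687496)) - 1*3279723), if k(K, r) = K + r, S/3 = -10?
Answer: 4300929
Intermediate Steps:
S = -30 (S = 3*(-10) = -30)
D(q, l) = -150*q (D(q, l) = (5*q)*(-30) = -150*q)
-((D(k(3, T), 13*(-63)) + (-331910 - 687496)) - 1*3279723) = -((-150*(3 + 9) + (-331910 - 687496)) - 1*3279723) = -((-150*12 - 1019406) - 3279723) = -((-1800 - 1019406) - 3279723) = -(-1021206 - 3279723) = -1*(-4300929) = 4300929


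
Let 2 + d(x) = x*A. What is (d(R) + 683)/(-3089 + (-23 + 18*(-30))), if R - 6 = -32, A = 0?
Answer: -681/3652 ≈ -0.18647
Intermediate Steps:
R = -26 (R = 6 - 32 = -26)
d(x) = -2 (d(x) = -2 + x*0 = -2 + 0 = -2)
(d(R) + 683)/(-3089 + (-23 + 18*(-30))) = (-2 + 683)/(-3089 + (-23 + 18*(-30))) = 681/(-3089 + (-23 - 540)) = 681/(-3089 - 563) = 681/(-3652) = 681*(-1/3652) = -681/3652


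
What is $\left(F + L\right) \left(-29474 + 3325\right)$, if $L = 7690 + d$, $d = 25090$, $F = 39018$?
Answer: $-1877445902$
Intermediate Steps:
$L = 32780$ ($L = 7690 + 25090 = 32780$)
$\left(F + L\right) \left(-29474 + 3325\right) = \left(39018 + 32780\right) \left(-29474 + 3325\right) = 71798 \left(-26149\right) = -1877445902$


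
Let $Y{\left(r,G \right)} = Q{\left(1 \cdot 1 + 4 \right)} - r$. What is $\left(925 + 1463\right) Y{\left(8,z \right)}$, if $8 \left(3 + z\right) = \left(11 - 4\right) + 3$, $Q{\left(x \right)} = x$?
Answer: $-7164$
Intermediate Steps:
$z = - \frac{7}{4}$ ($z = -3 + \frac{\left(11 - 4\right) + 3}{8} = -3 + \frac{7 + 3}{8} = -3 + \frac{1}{8} \cdot 10 = -3 + \frac{5}{4} = - \frac{7}{4} \approx -1.75$)
$Y{\left(r,G \right)} = 5 - r$ ($Y{\left(r,G \right)} = \left(1 \cdot 1 + 4\right) - r = \left(1 + 4\right) - r = 5 - r$)
$\left(925 + 1463\right) Y{\left(8,z \right)} = \left(925 + 1463\right) \left(5 - 8\right) = 2388 \left(5 - 8\right) = 2388 \left(-3\right) = -7164$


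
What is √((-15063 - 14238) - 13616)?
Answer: I*√42917 ≈ 207.16*I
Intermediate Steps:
√((-15063 - 14238) - 13616) = √(-29301 - 13616) = √(-42917) = I*√42917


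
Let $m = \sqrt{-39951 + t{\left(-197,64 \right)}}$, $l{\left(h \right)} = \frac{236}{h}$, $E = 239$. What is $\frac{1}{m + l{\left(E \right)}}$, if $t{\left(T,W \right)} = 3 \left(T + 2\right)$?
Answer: $\frac{14101}{578878138} - \frac{171363 i \sqrt{1126}}{1157756276} \approx 2.4359 \cdot 10^{-5} - 0.0049667 i$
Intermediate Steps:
$t{\left(T,W \right)} = 6 + 3 T$ ($t{\left(T,W \right)} = 3 \left(2 + T\right) = 6 + 3 T$)
$m = 6 i \sqrt{1126}$ ($m = \sqrt{-39951 + \left(6 + 3 \left(-197\right)\right)} = \sqrt{-39951 + \left(6 - 591\right)} = \sqrt{-39951 - 585} = \sqrt{-40536} = 6 i \sqrt{1126} \approx 201.34 i$)
$\frac{1}{m + l{\left(E \right)}} = \frac{1}{6 i \sqrt{1126} + \frac{236}{239}} = \frac{1}{\frac{236}{239} + 6 i \sqrt{1126}}$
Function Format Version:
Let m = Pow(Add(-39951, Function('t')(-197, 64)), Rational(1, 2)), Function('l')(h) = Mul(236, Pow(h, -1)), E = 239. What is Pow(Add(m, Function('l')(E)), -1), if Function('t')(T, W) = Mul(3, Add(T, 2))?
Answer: Add(Rational(14101, 578878138), Mul(Rational(-171363, 1157756276), I, Pow(1126, Rational(1, 2)))) ≈ Add(2.4359e-5, Mul(-0.0049667, I))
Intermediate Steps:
Function('t')(T, W) = Add(6, Mul(3, T)) (Function('t')(T, W) = Mul(3, Add(2, T)) = Add(6, Mul(3, T)))
m = Mul(6, I, Pow(1126, Rational(1, 2))) (m = Pow(Add(-39951, Add(6, Mul(3, -197))), Rational(1, 2)) = Pow(Add(-39951, Add(6, -591)), Rational(1, 2)) = Pow(Add(-39951, -585), Rational(1, 2)) = Pow(-40536, Rational(1, 2)) = Mul(6, I, Pow(1126, Rational(1, 2))) ≈ Mul(201.34, I))
Pow(Add(m, Function('l')(E)), -1) = Pow(Add(Mul(6, I, Pow(1126, Rational(1, 2))), Mul(236, Pow(239, -1))), -1) = Pow(Add(Mul(6, I, Pow(1126, Rational(1, 2))), Mul(236, Rational(1, 239))), -1) = Pow(Add(Mul(6, I, Pow(1126, Rational(1, 2))), Rational(236, 239)), -1) = Pow(Add(Rational(236, 239), Mul(6, I, Pow(1126, Rational(1, 2)))), -1)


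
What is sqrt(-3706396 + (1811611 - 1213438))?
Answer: I*sqrt(3108223) ≈ 1763.0*I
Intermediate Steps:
sqrt(-3706396 + (1811611 - 1213438)) = sqrt(-3706396 + 598173) = sqrt(-3108223) = I*sqrt(3108223)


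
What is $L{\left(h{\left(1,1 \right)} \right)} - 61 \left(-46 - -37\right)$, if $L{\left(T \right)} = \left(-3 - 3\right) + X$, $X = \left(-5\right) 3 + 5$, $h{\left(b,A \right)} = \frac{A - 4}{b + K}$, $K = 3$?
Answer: $533$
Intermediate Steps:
$h{\left(b,A \right)} = \frac{-4 + A}{3 + b}$ ($h{\left(b,A \right)} = \frac{A - 4}{b + 3} = \frac{-4 + A}{3 + b}$)
$X = -10$ ($X = -15 + 5 = -10$)
$L{\left(T \right)} = -16$ ($L{\left(T \right)} = \left(-3 - 3\right) - 10 = -6 - 10 = -16$)
$L{\left(h{\left(1,1 \right)} \right)} - 61 \left(-46 - -37\right) = -16 - 61 \left(-46 - -37\right) = -16 - 61 \left(-46 + 37\right) = -16 - -549 = -16 + 549 = 533$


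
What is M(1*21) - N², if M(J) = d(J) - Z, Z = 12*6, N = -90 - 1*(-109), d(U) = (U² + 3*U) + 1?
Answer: 72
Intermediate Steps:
d(U) = 1 + U² + 3*U
N = 19 (N = -90 + 109 = 19)
Z = 72
M(J) = -71 + J² + 3*J (M(J) = (1 + J² + 3*J) - 1*72 = (1 + J² + 3*J) - 72 = -71 + J² + 3*J)
M(1*21) - N² = (-71 + (1*21)² + 3*(1*21)) - 1*19² = (-71 + 21² + 3*21) - 1*361 = (-71 + 441 + 63) - 361 = 433 - 361 = 72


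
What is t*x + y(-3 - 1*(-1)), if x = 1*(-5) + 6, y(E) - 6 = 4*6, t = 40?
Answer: 70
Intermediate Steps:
y(E) = 30 (y(E) = 6 + 4*6 = 6 + 24 = 30)
x = 1 (x = -5 + 6 = 1)
t*x + y(-3 - 1*(-1)) = 40*1 + 30 = 40 + 30 = 70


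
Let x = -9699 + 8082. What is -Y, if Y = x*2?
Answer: 3234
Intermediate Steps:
x = -1617
Y = -3234 (Y = -1617*2 = -3234)
-Y = -1*(-3234) = 3234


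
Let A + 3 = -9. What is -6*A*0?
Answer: 0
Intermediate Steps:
A = -12 (A = -3 - 9 = -12)
-6*A*0 = -6*(-12)*0 = 72*0 = 0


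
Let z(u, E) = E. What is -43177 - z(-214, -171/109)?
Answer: -4706122/109 ≈ -43175.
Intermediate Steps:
-43177 - z(-214, -171/109) = -43177 - (-171)/109 = -43177 - 1*(-171/109) = -43177 + 171/109 = -4706122/109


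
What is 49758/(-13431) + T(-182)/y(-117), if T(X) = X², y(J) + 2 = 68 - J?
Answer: 145260910/819291 ≈ 177.30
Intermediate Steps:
y(J) = 66 - J (y(J) = -2 + (68 - J) = 66 - J)
49758/(-13431) + T(-182)/y(-117) = 49758/(-13431) + (-182)²/(66 - 1*(-117)) = 49758*(-1/13431) + 33124/(66 + 117) = -16586/4477 + 33124/183 = 145260910/819291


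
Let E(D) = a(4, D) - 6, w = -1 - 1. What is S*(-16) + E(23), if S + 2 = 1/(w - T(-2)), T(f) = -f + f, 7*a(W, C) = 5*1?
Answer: 243/7 ≈ 34.714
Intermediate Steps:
a(W, C) = 5/7 (a(W, C) = (5*1)/7 = (⅐)*5 = 5/7)
w = -2
T(f) = 0
E(D) = -37/7 (E(D) = 5/7 - 6 = -37/7)
S = -5/2 (S = -2 + 1/(-2 - 1*0) = -2 + 1/(-2 + 0) = -2 + 1/(-2) = -2 + 1*(-½) = -2 - ½ = -5/2 ≈ -2.5000)
S*(-16) + E(23) = -5/2*(-16) - 37/7 = 40 - 37/7 = 243/7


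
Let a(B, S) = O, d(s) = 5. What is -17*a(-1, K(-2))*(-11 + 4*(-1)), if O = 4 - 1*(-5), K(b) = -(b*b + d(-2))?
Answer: 2295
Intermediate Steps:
K(b) = -5 - b² (K(b) = -(b*b + 5) = -(b² + 5) = -(5 + b²) = -5 - b²)
O = 9 (O = 4 + 5 = 9)
a(B, S) = 9
-17*a(-1, K(-2))*(-11 + 4*(-1)) = -153*(-11 + 4*(-1)) = -153*(-11 - 4) = -153*(-15) = -17*(-135) = 2295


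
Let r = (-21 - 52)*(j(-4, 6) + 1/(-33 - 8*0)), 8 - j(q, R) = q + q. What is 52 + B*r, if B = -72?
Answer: 923876/11 ≈ 83989.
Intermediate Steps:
j(q, R) = 8 - 2*q (j(q, R) = 8 - (q + q) = 8 - 2*q)
r = -38471/33 (r = (-21 - 52)*((8 - 2*(-4)) + 1/(-33 - 8*0)) = -73*((8 + 8) + 1/(-33 + 0)) = -73*(16 + 1/(-33)) = -73*(16 - 1/33) = -73*527/33 = -38471/33 ≈ -1165.8)
52 + B*r = 52 - 72*(-38471/33) = 52 + 923304/11 = 923876/11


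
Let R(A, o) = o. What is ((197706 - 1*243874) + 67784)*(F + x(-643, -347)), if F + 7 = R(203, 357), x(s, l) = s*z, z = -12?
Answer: 174354656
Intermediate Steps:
x(s, l) = -12*s (x(s, l) = s*(-12) = -12*s)
F = 350 (F = -7 + 357 = 350)
((197706 - 1*243874) + 67784)*(F + x(-643, -347)) = ((197706 - 1*243874) + 67784)*(350 - 12*(-643)) = ((197706 - 243874) + 67784)*(350 + 7716) = (-46168 + 67784)*8066 = 21616*8066 = 174354656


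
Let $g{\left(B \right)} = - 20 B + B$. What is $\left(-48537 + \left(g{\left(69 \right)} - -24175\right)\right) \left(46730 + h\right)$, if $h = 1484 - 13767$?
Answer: $-884357831$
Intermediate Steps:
$h = -12283$ ($h = 1484 - 13767 = -12283$)
$g{\left(B \right)} = - 19 B$
$\left(-48537 + \left(g{\left(69 \right)} - -24175\right)\right) \left(46730 + h\right) = \left(-48537 - -22864\right) \left(46730 - 12283\right) = \left(-48537 + \left(-1311 + 24175\right)\right) 34447 = \left(-48537 + 22864\right) 34447 = \left(-25673\right) 34447 = -884357831$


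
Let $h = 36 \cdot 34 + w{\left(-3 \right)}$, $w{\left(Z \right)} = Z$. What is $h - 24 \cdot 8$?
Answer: $1029$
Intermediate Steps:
$h = 1221$ ($h = 36 \cdot 34 - 3 = 1224 - 3 = 1221$)
$h - 24 \cdot 8 = 1221 - 24 \cdot 8 = 1221 - 192 = 1029$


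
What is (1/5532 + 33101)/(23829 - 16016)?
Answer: 183114733/43221516 ≈ 4.2367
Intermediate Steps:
(1/5532 + 33101)/(23829 - 16016) = (1/5532 + 33101)/7813 = (183114733/5532)*(1/7813) = 183114733/43221516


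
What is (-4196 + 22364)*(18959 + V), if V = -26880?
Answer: -143908728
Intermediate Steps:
(-4196 + 22364)*(18959 + V) = (-4196 + 22364)*(18959 - 26880) = 18168*(-7921) = -143908728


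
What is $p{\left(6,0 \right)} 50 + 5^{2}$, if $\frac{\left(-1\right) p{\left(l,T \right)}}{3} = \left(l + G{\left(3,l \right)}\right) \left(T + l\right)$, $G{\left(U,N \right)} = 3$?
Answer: $-8075$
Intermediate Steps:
$p{\left(l,T \right)} = - 3 \left(3 + l\right) \left(T + l\right)$ ($p{\left(l,T \right)} = - 3 \left(l + 3\right) \left(T + l\right) = - 3 \left(3 + l\right) \left(T + l\right)$)
$p{\left(6,0 \right)} 50 + 5^{2} = \left(\left(-9\right) 0 - 54 - 3 \cdot 6^{2} - 0 \cdot 6\right) 50 + 5^{2} = \left(0 - 54 - 108 + 0\right) 50 + 25 = \left(-162\right) 50 + 25 = -8100 + 25 = -8075$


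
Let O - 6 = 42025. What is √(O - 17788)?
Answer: √24243 ≈ 155.70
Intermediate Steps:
O = 42031 (O = 6 + 42025 = 42031)
√(O - 17788) = √(42031 - 17788) = √24243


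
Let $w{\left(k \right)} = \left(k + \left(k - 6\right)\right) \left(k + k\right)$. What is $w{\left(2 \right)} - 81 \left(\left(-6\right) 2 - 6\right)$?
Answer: $1450$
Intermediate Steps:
$w{\left(k \right)} = 2 k \left(-6 + 2 k\right)$ ($w{\left(k \right)} = \left(k + \left(k - 6\right)\right) 2 k = \left(k + \left(-6 + k\right)\right) 2 k = \left(-6 + 2 k\right) 2 k = 2 k \left(-6 + 2 k\right)$)
$w{\left(2 \right)} - 81 \left(\left(-6\right) 2 - 6\right) = 4 \cdot 2 \left(-3 + 2\right) - 81 \left(\left(-6\right) 2 - 6\right) = 4 \cdot 2 \left(-1\right) - 81 \left(-12 - 6\right) = -8 - -1458 = -8 + 1458 = 1450$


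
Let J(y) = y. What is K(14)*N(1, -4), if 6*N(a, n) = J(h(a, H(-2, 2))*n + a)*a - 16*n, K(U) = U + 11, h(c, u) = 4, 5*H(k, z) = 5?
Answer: 1225/6 ≈ 204.17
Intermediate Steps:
H(k, z) = 1 (H(k, z) = (⅕)*5 = 1)
K(U) = 11 + U
N(a, n) = -8*n/3 + a*(a + 4*n)/6 (N(a, n) = ((4*n + a)*a - 16*n)/6 = ((a + 4*n)*a - 16*n)/6 = (a*(a + 4*n) - 16*n)/6 = (-16*n + a*(a + 4*n))/6 = -8*n/3 + a*(a + 4*n)/6)
K(14)*N(1, -4) = (11 + 14)*(-8/3*(-4) + (⅙)*1*(1 + 4*(-4))) = 25*(32/3 + (⅙)*1*(1 - 16)) = 25*(32/3 + (⅙)*1*(-15)) = 25*(32/3 - 5/2) = 25*(49/6) = 1225/6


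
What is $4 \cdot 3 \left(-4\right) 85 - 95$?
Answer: $-4175$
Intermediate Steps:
$4 \cdot 3 \left(-4\right) 85 - 95 = 12 \left(-4\right) 85 - 95 = \left(-48\right) 85 - 95 = -4080 - 95 = -4175$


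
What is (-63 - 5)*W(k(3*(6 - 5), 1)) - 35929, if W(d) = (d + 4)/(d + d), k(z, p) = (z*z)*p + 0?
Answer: -323803/9 ≈ -35978.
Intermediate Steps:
k(z, p) = p*z² (k(z, p) = z²*p + 0 = p*z² + 0 = p*z²)
W(d) = (4 + d)/(2*d) (W(d) = (4 + d)/((2*d)) = (4 + d)*(1/(2*d)) = (4 + d)/(2*d))
(-63 - 5)*W(k(3*(6 - 5), 1)) - 35929 = (-63 - 5)*((4 + 1*(3*(6 - 5))²)/(2*((1*(3*(6 - 5))²)))) - 35929 = -34*(4 + 1*(3*1)²)/(1*(3*1)²) - 35929 = -34*(4 + 1*3²)/(1*3²) - 35929 = -34*(4 + 1*9)/(1*9) - 35929 = -34*(4 + 9)/9 - 35929 = -34*13/9 - 35929 = -68*13/18 - 35929 = -442/9 - 35929 = -323803/9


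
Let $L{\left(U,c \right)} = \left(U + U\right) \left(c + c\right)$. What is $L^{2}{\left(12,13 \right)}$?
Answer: $389376$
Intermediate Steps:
$L{\left(U,c \right)} = 4 U c$ ($L{\left(U,c \right)} = 2 U 2 c = 4 U c$)
$L^{2}{\left(12,13 \right)} = \left(4 \cdot 12 \cdot 13\right)^{2} = 624^{2} = 389376$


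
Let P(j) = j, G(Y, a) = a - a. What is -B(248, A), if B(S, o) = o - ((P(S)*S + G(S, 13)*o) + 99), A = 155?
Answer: 61448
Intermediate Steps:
G(Y, a) = 0
B(S, o) = -99 + o - S**2 (B(S, o) = o - ((S*S + 0*o) + 99) = o - ((S**2 + 0) + 99) = o - (S**2 + 99) = o - (99 + S**2) = o + (-99 - S**2) = -99 + o - S**2)
-B(248, A) = -(-99 + 155 - 1*248**2) = -(-99 + 155 - 1*61504) = -(-99 + 155 - 61504) = -1*(-61448) = 61448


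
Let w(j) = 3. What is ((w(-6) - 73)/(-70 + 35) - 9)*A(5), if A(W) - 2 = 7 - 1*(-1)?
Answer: -70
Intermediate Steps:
A(W) = 10 (A(W) = 2 + (7 - 1*(-1)) = 2 + (7 + 1) = 2 + 8 = 10)
((w(-6) - 73)/(-70 + 35) - 9)*A(5) = ((3 - 73)/(-70 + 35) - 9)*10 = (-70/(-35) - 9)*10 = (-70*(-1/35) - 9)*10 = (2 - 9)*10 = -7*10 = -70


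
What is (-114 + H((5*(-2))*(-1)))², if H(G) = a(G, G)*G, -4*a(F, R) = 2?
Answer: 14161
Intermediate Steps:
a(F, R) = -½ (a(F, R) = -¼*2 = -½)
H(G) = -G/2
(-114 + H((5*(-2))*(-1)))² = (-114 - 5*(-2)*(-1)/2)² = (-114 - (-5)*(-1))² = (-114 - ½*10)² = (-114 - 5)² = (-119)² = 14161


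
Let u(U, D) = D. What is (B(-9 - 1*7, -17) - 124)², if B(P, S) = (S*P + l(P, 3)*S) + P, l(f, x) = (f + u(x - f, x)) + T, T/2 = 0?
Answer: 124609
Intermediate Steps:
T = 0 (T = 2*0 = 0)
l(f, x) = f + x (l(f, x) = (f + x) + 0 = f + x)
B(P, S) = P + P*S + S*(3 + P) (B(P, S) = (S*P + (P + 3)*S) + P = (P*S + (3 + P)*S) + P = (P*S + S*(3 + P)) + P = P + P*S + S*(3 + P))
(B(-9 - 1*7, -17) - 124)² = (((-9 - 1*7) + (-9 - 1*7)*(-17) - 17*(3 + (-9 - 1*7))) - 124)² = (((-9 - 7) + (-9 - 7)*(-17) - 17*(3 + (-9 - 7))) - 124)² = ((-16 - 16*(-17) - 17*(3 - 16)) - 124)² = ((-16 + 272 - 17*(-13)) - 124)² = ((-16 + 272 + 221) - 124)² = (477 - 124)² = 353² = 124609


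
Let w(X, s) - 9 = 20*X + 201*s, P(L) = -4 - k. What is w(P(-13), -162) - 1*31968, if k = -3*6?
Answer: -64241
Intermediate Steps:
k = -18
P(L) = 14 (P(L) = -4 - 1*(-18) = -4 + 18 = 14)
w(X, s) = 9 + 20*X + 201*s (w(X, s) = 9 + (20*X + 201*s) = 9 + 20*X + 201*s)
w(P(-13), -162) - 1*31968 = (9 + 20*14 + 201*(-162)) - 1*31968 = (9 + 280 - 32562) - 31968 = -32273 - 31968 = -64241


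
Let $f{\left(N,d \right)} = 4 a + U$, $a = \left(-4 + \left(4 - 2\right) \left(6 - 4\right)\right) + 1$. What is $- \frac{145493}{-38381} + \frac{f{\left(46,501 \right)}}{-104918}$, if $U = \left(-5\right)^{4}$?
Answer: $\frac{15240692925}{4026857758} \approx 3.7848$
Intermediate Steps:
$U = 625$
$a = 1$ ($a = \left(-4 + 2 \cdot 2\right) + 1 = \left(-4 + 4\right) + 1 = 0 + 1 = 1$)
$f{\left(N,d \right)} = 629$ ($f{\left(N,d \right)} = 4 \cdot 1 + 625 = 4 + 625 = 629$)
$- \frac{145493}{-38381} + \frac{f{\left(46,501 \right)}}{-104918} = - \frac{145493}{-38381} + \frac{629}{-104918} = \left(-145493\right) \left(- \frac{1}{38381}\right) + 629 \left(- \frac{1}{104918}\right) = \frac{145493}{38381} - \frac{629}{104918} = \frac{15240692925}{4026857758}$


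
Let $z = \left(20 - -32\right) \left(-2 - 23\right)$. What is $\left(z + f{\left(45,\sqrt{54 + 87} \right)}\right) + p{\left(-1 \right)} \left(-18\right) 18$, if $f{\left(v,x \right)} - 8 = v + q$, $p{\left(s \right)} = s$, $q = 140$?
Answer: $-783$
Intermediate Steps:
$z = -1300$ ($z = \left(20 + 32\right) \left(-25\right) = 52 \left(-25\right) = -1300$)
$f{\left(v,x \right)} = 148 + v$ ($f{\left(v,x \right)} = 8 + \left(v + 140\right) = 8 + \left(140 + v\right) = 148 + v$)
$\left(z + f{\left(45,\sqrt{54 + 87} \right)}\right) + p{\left(-1 \right)} \left(-18\right) 18 = \left(-1300 + \left(148 + 45\right)\right) + \left(-1\right) \left(-18\right) 18 = \left(-1300 + 193\right) + 18 \cdot 18 = -1107 + 324 = -783$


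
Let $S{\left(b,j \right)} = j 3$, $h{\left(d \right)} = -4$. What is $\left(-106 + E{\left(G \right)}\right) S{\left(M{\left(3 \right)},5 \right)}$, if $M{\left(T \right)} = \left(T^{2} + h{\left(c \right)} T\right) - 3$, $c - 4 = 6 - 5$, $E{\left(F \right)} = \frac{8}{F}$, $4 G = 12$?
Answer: $-1550$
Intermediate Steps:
$G = 3$ ($G = \frac{1}{4} \cdot 12 = 3$)
$c = 5$ ($c = 4 + \left(6 - 5\right) = 4 + 1 = 5$)
$M{\left(T \right)} = -3 + T^{2} - 4 T$ ($M{\left(T \right)} = \left(T^{2} - 4 T\right) - 3 = -3 + T^{2} - 4 T$)
$S{\left(b,j \right)} = 3 j$
$\left(-106 + E{\left(G \right)}\right) S{\left(M{\left(3 \right)},5 \right)} = \left(-106 + \frac{8}{3}\right) 3 \cdot 5 = \left(-106 + 8 \cdot \frac{1}{3}\right) 15 = \left(-106 + \frac{8}{3}\right) 15 = \left(- \frac{310}{3}\right) 15 = -1550$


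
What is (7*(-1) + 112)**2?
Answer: 11025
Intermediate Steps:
(7*(-1) + 112)**2 = (-7 + 112)**2 = 105**2 = 11025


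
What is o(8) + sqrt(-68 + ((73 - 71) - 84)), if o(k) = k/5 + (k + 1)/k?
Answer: 109/40 + 5*I*sqrt(6) ≈ 2.725 + 12.247*I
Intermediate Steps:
o(k) = k/5 + (1 + k)/k (o(k) = k*(1/5) + (1 + k)/k = k/5 + (1 + k)/k)
o(8) + sqrt(-68 + ((73 - 71) - 84)) = (1 + 1/8 + (1/5)*8) + sqrt(-68 + ((73 - 71) - 84)) = (1 + 1/8 + 8/5) + sqrt(-68 + (2 - 84)) = 109/40 + sqrt(-68 - 82) = 109/40 + sqrt(-150) = 109/40 + 5*I*sqrt(6)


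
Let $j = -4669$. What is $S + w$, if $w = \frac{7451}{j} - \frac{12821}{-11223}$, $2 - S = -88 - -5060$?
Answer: $- \frac{8981127266}{1806903} \approx -4970.5$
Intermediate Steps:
$S = -4970$ ($S = 2 - \left(-88 - -5060\right) = 2 - \left(-88 + 5060\right) = 2 - 4972 = -4970$)
$w = - \frac{819356}{1806903}$ ($w = \frac{7451}{-4669} - \frac{12821}{-11223} = 7451 \left(- \frac{1}{4669}\right) - - \frac{12821}{11223} = - \frac{7451}{4669} + \frac{12821}{11223} = - \frac{819356}{1806903} \approx -0.45346$)
$S + w = -4970 - \frac{819356}{1806903} = - \frac{8981127266}{1806903}$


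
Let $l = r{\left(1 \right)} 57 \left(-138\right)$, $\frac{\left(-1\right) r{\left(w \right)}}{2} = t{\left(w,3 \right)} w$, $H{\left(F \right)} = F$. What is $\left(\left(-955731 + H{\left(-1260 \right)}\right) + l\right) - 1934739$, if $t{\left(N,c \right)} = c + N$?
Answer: $-2828802$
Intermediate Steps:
$t{\left(N,c \right)} = N + c$
$r{\left(w \right)} = - 2 w \left(3 + w\right)$ ($r{\left(w \right)} = - 2 \left(w + 3\right) w = - 2 \left(3 + w\right) w = - 2 w \left(3 + w\right)$)
$l = 62928$ ($l = \left(-2\right) 1 \left(3 + 1\right) 57 \left(-138\right) = \left(-2\right) 1 \cdot 4 \cdot 57 \left(-138\right) = \left(-8\right) 57 \left(-138\right) = \left(-456\right) \left(-138\right) = 62928$)
$\left(\left(-955731 + H{\left(-1260 \right)}\right) + l\right) - 1934739 = \left(\left(-955731 - 1260\right) + 62928\right) - 1934739 = \left(-956991 + 62928\right) - 1934739 = -894063 - 1934739 = -2828802$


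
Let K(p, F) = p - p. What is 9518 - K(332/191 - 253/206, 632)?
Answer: 9518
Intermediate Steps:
K(p, F) = 0
9518 - K(332/191 - 253/206, 632) = 9518 - 1*0 = 9518 + 0 = 9518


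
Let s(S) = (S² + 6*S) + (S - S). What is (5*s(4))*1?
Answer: 200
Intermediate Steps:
s(S) = S² + 6*S (s(S) = (S² + 6*S) + 0 = S² + 6*S)
(5*s(4))*1 = (5*(4*(6 + 4)))*1 = (5*(4*10))*1 = (5*40)*1 = 200*1 = 200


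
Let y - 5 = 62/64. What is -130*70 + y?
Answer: -291009/32 ≈ -9094.0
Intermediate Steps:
y = 191/32 (y = 5 + 62/64 = 5 + 62*(1/64) = 5 + 31/32 = 191/32 ≈ 5.9688)
-130*70 + y = -130*70 + 191/32 = -9100 + 191/32 = -291009/32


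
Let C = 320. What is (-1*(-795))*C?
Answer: 254400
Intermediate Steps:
(-1*(-795))*C = -1*(-795)*320 = 795*320 = 254400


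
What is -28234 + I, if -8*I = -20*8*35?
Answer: -27534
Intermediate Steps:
I = 700 (I = -(-20*8)*35/8 = -(-20)*35 = -⅛*(-5600) = 700)
-28234 + I = -28234 + 700 = -27534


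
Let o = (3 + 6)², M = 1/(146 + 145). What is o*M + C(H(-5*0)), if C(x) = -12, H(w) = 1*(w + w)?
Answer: -1137/97 ≈ -11.722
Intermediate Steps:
H(w) = 2*w (H(w) = 1*(2*w) = 2*w)
M = 1/291 ≈ 0.0034364
o = 81 (o = 9² = 81)
o*M + C(H(-5*0)) = 81*(1/291) - 12 = 27/97 - 12 = -1137/97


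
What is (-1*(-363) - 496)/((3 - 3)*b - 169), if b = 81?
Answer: 133/169 ≈ 0.78698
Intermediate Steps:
(-1*(-363) - 496)/((3 - 3)*b - 169) = (-1*(-363) - 496)/((3 - 3)*81 - 169) = (363 - 496)/(0*81 - 169) = -133/(0 - 169) = -133/(-169) = -133*(-1/169) = 133/169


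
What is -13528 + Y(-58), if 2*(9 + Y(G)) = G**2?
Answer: -11855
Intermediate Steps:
Y(G) = -9 + G**2/2
-13528 + Y(-58) = -13528 + (-9 + (1/2)*(-58)**2) = -13528 + (-9 + (1/2)*3364) = -13528 + (-9 + 1682) = -13528 + 1673 = -11855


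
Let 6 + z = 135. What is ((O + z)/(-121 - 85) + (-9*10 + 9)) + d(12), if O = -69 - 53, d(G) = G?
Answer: -14221/206 ≈ -69.034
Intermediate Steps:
z = 129 (z = -6 + 135 = 129)
O = -122
((O + z)/(-121 - 85) + (-9*10 + 9)) + d(12) = ((-122 + 129)/(-121 - 85) + (-9*10 + 9)) + 12 = (7/(-206) + (-90 + 9)) + 12 = (7*(-1/206) - 81) + 12 = (-7/206 - 81) + 12 = -16693/206 + 12 = -14221/206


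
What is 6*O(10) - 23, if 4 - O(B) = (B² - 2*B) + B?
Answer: -539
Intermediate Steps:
O(B) = 4 + B - B² (O(B) = 4 - ((B² - 2*B) + B) = 4 - (B² - B) = 4 + (B - B²) = 4 + B - B²)
6*O(10) - 23 = 6*(4 + 10 - 1*10²) - 23 = 6*(4 + 10 - 1*100) - 23 = 6*(4 + 10 - 100) - 23 = 6*(-86) - 23 = -516 - 23 = -539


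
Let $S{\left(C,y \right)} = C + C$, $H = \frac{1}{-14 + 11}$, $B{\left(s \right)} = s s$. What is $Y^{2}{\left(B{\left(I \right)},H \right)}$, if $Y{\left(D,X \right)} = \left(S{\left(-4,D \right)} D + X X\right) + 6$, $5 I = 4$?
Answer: $\frac{49729}{50625} \approx 0.9823$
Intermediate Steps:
$I = \frac{4}{5}$ ($I = \frac{1}{5} \cdot 4 = \frac{4}{5} \approx 0.8$)
$B{\left(s \right)} = s^{2}$
$H = - \frac{1}{3}$ ($H = \frac{1}{-3} = - \frac{1}{3} \approx -0.33333$)
$S{\left(C,y \right)} = 2 C$
$Y{\left(D,X \right)} = 6 + X^{2} - 8 D$ ($Y{\left(D,X \right)} = \left(2 \left(-4\right) D + X X\right) + 6 = \left(- 8 D + X^{2}\right) + 6 = \left(X^{2} - 8 D\right) + 6 = 6 + X^{2} - 8 D$)
$Y^{2}{\left(B{\left(I \right)},H \right)} = \left(6 + \left(- \frac{1}{3}\right)^{2} - 8 \left(\frac{4}{5}\right)^{2}\right)^{2} = \left(6 + \frac{1}{9} - \frac{128}{25}\right)^{2} = \left(\frac{223}{225}\right)^{2} = \frac{49729}{50625}$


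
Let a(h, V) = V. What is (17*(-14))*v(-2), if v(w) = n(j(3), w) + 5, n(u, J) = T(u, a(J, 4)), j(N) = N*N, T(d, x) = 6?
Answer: -2618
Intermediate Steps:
j(N) = N**2
n(u, J) = 6
v(w) = 11 (v(w) = 6 + 5 = 11)
(17*(-14))*v(-2) = (17*(-14))*11 = -238*11 = -2618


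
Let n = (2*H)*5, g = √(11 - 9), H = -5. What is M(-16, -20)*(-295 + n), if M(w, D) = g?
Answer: -345*√2 ≈ -487.90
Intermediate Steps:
g = √2 ≈ 1.4142
M(w, D) = √2
n = -50 (n = (2*(-5))*5 = -10*5 = -50)
M(-16, -20)*(-295 + n) = √2*(-295 - 50) = √2*(-345) = -345*√2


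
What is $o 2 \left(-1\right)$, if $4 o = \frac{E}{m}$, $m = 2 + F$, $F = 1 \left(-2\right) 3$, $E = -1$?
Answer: $- \frac{1}{8} \approx -0.125$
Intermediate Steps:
$F = -6$ ($F = \left(-2\right) 3 = -6$)
$m = -4$ ($m = 2 - 6 = -4$)
$o = \frac{1}{16}$ ($o = \frac{\left(-1\right) \frac{1}{-4}}{4} = \frac{\left(-1\right) \left(- \frac{1}{4}\right)}{4} = \frac{1}{4} \cdot \frac{1}{4} = \frac{1}{16} \approx 0.0625$)
$o 2 \left(-1\right) = \frac{1}{16} \cdot 2 \left(-1\right) = \frac{1}{8} \left(-1\right) = - \frac{1}{8}$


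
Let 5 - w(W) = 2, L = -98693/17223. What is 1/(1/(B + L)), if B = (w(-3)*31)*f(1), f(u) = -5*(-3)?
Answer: 23927392/17223 ≈ 1389.3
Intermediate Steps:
f(u) = 15
L = -98693/17223 (L = -98693*1/17223 = -98693/17223 ≈ -5.7303)
w(W) = 3 (w(W) = 5 - 1*2 = 5 - 2 = 3)
B = 1395 (B = (3*31)*15 = 93*15 = 1395)
1/(1/(B + L)) = 1/(1/(1395 - 98693/17223)) = 1/(1/(23927392/17223)) = 1/(17223/23927392) = 23927392/17223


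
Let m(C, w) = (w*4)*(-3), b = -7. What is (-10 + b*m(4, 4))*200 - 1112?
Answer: 64088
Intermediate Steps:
m(C, w) = -12*w (m(C, w) = (4*w)*(-3) = -12*w)
(-10 + b*m(4, 4))*200 - 1112 = (-10 - (-84)*4)*200 - 1112 = (-10 - 7*(-48))*200 - 1112 = (-10 + 336)*200 - 1112 = 326*200 - 1112 = 65200 - 1112 = 64088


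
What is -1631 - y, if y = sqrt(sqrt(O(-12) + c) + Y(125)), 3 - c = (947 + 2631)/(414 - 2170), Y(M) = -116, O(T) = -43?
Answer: -1631 - sqrt(-89422544 + 878*I*sqrt(29264618))/878 ≈ -1631.3 - 10.774*I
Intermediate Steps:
c = 4423/878 (c = 3 - (947 + 2631)/(414 - 2170) = 3 - 3578/(-1756) = 3 - 3578*(-1)/1756 = 3 - 1*(-1789/878) = 3 + 1789/878 = 4423/878 ≈ 5.0376)
y = sqrt(-116 + I*sqrt(29264618)/878) (y = sqrt(sqrt(-43 + 4423/878) - 116) = sqrt(sqrt(-33331/878) - 116) = sqrt(I*sqrt(29264618)/878 - 116) = sqrt(-116 + I*sqrt(29264618)/878) ≈ 0.28593 + 10.774*I)
-1631 - y = -1631 - sqrt(-89422544 + 878*I*sqrt(29264618))/878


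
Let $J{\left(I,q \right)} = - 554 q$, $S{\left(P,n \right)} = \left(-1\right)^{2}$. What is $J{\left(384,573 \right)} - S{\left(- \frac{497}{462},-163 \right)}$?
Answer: $-317443$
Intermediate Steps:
$S{\left(P,n \right)} = 1$
$J{\left(384,573 \right)} - S{\left(- \frac{497}{462},-163 \right)} = \left(-554\right) 573 - 1 = -317442 - 1 = -317443$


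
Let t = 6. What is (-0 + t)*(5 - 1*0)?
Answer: 30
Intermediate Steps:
(-0 + t)*(5 - 1*0) = (-0 + 6)*(5 - 1*0) = (-12*0 + 6)*(5 + 0) = (0 + 6)*5 = 6*5 = 30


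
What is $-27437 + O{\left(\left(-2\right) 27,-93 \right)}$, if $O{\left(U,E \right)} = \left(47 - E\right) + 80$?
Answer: $-27217$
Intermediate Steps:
$O{\left(U,E \right)} = 127 - E$
$-27437 + O{\left(\left(-2\right) 27,-93 \right)} = -27437 + \left(127 - -93\right) = -27437 + \left(127 + 93\right) = -27437 + 220 = -27217$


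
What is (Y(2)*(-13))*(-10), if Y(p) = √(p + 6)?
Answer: 260*√2 ≈ 367.70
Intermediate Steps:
Y(p) = √(6 + p)
(Y(2)*(-13))*(-10) = (√(6 + 2)*(-13))*(-10) = (√8*(-13))*(-10) = ((2*√2)*(-13))*(-10) = -26*√2*(-10) = 260*√2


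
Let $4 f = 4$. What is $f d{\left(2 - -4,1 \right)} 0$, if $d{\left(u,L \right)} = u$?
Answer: $0$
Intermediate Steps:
$f = 1$ ($f = \frac{1}{4} \cdot 4 = 1$)
$f d{\left(2 - -4,1 \right)} 0 = 1 \left(2 - -4\right) 0 = 1 \left(2 + 4\right) 0 = 1 \cdot 6 \cdot 0 = 6 \cdot 0 = 0$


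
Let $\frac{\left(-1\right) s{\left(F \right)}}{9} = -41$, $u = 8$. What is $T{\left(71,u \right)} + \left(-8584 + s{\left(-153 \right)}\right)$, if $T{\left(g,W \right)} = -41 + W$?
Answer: $-8248$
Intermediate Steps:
$s{\left(F \right)} = 369$ ($s{\left(F \right)} = \left(-9\right) \left(-41\right) = 369$)
$T{\left(71,u \right)} + \left(-8584 + s{\left(-153 \right)}\right) = \left(-41 + 8\right) + \left(-8584 + 369\right) = -33 - 8215 = -8248$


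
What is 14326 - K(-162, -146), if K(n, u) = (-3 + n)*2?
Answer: 14656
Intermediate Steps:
K(n, u) = -6 + 2*n
14326 - K(-162, -146) = 14326 - (-6 + 2*(-162)) = 14326 - (-6 - 324) = 14326 - 1*(-330) = 14326 + 330 = 14656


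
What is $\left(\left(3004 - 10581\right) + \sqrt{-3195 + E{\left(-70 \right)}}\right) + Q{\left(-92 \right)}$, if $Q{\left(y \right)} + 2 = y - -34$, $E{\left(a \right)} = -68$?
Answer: $-7637 + i \sqrt{3263} \approx -7637.0 + 57.123 i$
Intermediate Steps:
$Q{\left(y \right)} = 32 + y$ ($Q{\left(y \right)} = -2 + \left(y - -34\right) = -2 + \left(y + 34\right) = -2 + \left(34 + y\right) = 32 + y$)
$\left(\left(3004 - 10581\right) + \sqrt{-3195 + E{\left(-70 \right)}}\right) + Q{\left(-92 \right)} = \left(\left(3004 - 10581\right) + \sqrt{-3195 - 68}\right) + \left(32 - 92\right) = \left(-7577 + \sqrt{-3263}\right) - 60 = \left(-7577 + i \sqrt{3263}\right) - 60 = -7637 + i \sqrt{3263}$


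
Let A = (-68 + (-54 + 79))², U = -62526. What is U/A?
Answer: -62526/1849 ≈ -33.816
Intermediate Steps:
A = 1849 (A = (-68 + 25)² = (-43)² = 1849)
U/A = -62526/1849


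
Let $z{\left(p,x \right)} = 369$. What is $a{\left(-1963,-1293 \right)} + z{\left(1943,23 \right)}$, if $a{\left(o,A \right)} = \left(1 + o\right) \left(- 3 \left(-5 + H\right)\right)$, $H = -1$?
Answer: $-34947$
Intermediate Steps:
$a{\left(o,A \right)} = 18 + 18 o$ ($a{\left(o,A \right)} = \left(1 + o\right) \left(- 3 \left(-5 - 1\right)\right) = \left(1 + o\right) \left(\left(-3\right) \left(-6\right)\right) = \left(1 + o\right) 18 = 18 + 18 o$)
$a{\left(-1963,-1293 \right)} + z{\left(1943,23 \right)} = \left(18 + 18 \left(-1963\right)\right) + 369 = \left(18 - 35334\right) + 369 = -35316 + 369 = -34947$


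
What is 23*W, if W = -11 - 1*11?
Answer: -506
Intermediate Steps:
W = -22 (W = -11 - 11 = -22)
23*W = 23*(-22) = -506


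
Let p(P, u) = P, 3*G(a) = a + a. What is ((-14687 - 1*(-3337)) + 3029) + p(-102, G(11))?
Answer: -8423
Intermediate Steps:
G(a) = 2*a/3 (G(a) = (a + a)/3 = (2*a)/3 = 2*a/3)
((-14687 - 1*(-3337)) + 3029) + p(-102, G(11)) = ((-14687 - 1*(-3337)) + 3029) - 102 = ((-14687 + 3337) + 3029) - 102 = (-11350 + 3029) - 102 = -8321 - 102 = -8423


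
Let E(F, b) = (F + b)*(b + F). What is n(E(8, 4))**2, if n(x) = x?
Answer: 20736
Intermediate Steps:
E(F, b) = (F + b)**2 (E(F, b) = (F + b)*(F + b) = (F + b)**2)
n(E(8, 4))**2 = ((8 + 4)**2)**2 = (12**2)**2 = 144**2 = 20736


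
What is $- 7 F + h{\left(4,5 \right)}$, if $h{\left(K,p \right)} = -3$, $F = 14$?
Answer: $-101$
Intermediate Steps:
$- 7 F + h{\left(4,5 \right)} = \left(-7\right) 14 - 3 = -98 - 3 = -101$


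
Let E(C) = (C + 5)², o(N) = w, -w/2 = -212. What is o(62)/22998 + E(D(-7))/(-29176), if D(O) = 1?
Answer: 1442837/83873706 ≈ 0.017202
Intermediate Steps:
w = 424 (w = -2*(-212) = 424)
o(N) = 424
E(C) = (5 + C)²
o(62)/22998 + E(D(-7))/(-29176) = 424/22998 + (5 + 1)²/(-29176) = 424*(1/22998) + 6²*(-1/29176) = 212/11499 + 36*(-1/29176) = 212/11499 - 9/7294 = 1442837/83873706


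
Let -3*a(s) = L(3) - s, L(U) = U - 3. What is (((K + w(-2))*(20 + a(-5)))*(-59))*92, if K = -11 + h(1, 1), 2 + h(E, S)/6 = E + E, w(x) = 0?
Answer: 3283940/3 ≈ 1.0946e+6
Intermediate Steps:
h(E, S) = -12 + 12*E (h(E, S) = -12 + 6*(E + E) = -12 + 6*(2*E) = -12 + 12*E)
L(U) = -3 + U
K = -11 (K = -11 + (-12 + 12*1) = -11 + (-12 + 12) = -11 + 0 = -11)
a(s) = s/3 (a(s) = -((-3 + 3) - s)/3 = -(0 - s)/3 = -(-1)*s/3 = s/3)
(((K + w(-2))*(20 + a(-5)))*(-59))*92 = (((-11 + 0)*(20 + (⅓)*(-5)))*(-59))*92 = (-11*(20 - 5/3)*(-59))*92 = (-11*55/3*(-59))*92 = -605/3*(-59)*92 = (35695/3)*92 = 3283940/3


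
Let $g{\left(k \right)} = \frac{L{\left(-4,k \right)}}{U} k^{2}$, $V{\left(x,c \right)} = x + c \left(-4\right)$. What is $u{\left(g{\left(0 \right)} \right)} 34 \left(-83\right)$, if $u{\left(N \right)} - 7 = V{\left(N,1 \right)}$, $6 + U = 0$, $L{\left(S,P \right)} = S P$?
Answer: $-8466$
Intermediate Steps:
$L{\left(S,P \right)} = P S$
$U = -6$ ($U = -6 + 0 = -6$)
$V{\left(x,c \right)} = x - 4 c$
$g{\left(k \right)} = \frac{2 k^{3}}{3}$ ($g{\left(k \right)} = \frac{k \left(-4\right)}{-6} k^{2} = - 4 k \left(- \frac{1}{6}\right) k^{2} = \frac{2 k}{3} k^{2} = \frac{2 k^{3}}{3}$)
$u{\left(N \right)} = 3 + N$ ($u{\left(N \right)} = 7 + \left(N - 4\right) = 7 + \left(-4 + N\right) = 3 + N$)
$u{\left(g{\left(0 \right)} \right)} 34 \left(-83\right) = \left(3 + \frac{2 \cdot 0^{3}}{3}\right) 34 \left(-83\right) = \left(3 + \frac{2}{3} \cdot 0\right) 34 \left(-83\right) = \left(3 + 0\right) 34 \left(-83\right) = 3 \cdot 34 \left(-83\right) = 102 \left(-83\right) = -8466$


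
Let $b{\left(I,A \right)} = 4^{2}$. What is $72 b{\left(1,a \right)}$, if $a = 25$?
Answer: $1152$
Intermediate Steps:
$b{\left(I,A \right)} = 16$
$72 b{\left(1,a \right)} = 72 \cdot 16 = 1152$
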